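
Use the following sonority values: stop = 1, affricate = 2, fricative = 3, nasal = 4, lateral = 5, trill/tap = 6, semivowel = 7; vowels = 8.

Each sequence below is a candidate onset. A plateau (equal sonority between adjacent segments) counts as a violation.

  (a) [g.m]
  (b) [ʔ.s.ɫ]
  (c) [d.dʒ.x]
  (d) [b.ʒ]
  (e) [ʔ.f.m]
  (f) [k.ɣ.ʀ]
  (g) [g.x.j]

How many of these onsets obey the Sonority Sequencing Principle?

7

(a) sonority 1-4: well-formed.
(b) sonority 1-3-5: well-formed.
(c) sonority 1-2-3: well-formed.
(d) sonority 1-3: well-formed.
(e) sonority 1-3-4: well-formed.
(f) sonority 1-3-6: well-formed.
(g) sonority 1-3-7: well-formed.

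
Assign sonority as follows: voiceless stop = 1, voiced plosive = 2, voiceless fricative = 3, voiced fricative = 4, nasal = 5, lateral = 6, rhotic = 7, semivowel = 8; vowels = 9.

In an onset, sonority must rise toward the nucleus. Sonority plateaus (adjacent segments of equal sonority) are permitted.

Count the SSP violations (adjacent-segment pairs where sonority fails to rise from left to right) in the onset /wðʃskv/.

3

/w/ is a semivowel (sonority 8).
/ð/ is a voiced fricative (sonority 4).
/ʃ/ is a voiceless fricative (sonority 3).
/s/ is a voiceless fricative (sonority 3).
/k/ is a voiceless stop (sonority 1).
/v/ is a voiced fricative (sonority 4).
/w/→/ð/: 8→4 (does not rise) — violation.
/ð/→/ʃ/: 4→3 (does not rise) — violation.
/ʃ/→/s/: 3→3 (plateau, allowed) — ok.
/s/→/k/: 3→1 (does not rise) — violation.
/k/→/v/: 1→4 (rises) — ok.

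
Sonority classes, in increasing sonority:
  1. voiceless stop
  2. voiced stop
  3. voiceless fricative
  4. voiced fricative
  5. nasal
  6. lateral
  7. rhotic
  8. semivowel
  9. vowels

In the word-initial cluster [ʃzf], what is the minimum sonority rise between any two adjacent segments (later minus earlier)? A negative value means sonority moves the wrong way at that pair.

/ʃ/ — voiceless fricative, sonority 3.
/z/ — voiced fricative, sonority 4.
/f/ — voiceless fricative, sonority 3.
/ʃ/→/z/: change +1.
/z/→/f/: change -1.
Minimum = -1.

-1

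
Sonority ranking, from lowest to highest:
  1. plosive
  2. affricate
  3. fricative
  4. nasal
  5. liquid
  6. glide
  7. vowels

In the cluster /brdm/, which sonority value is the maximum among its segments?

/b/ — plosive, sonority 1.
/r/ — liquid, sonority 5.
/d/ — plosive, sonority 1.
/m/ — nasal, sonority 4.
The maximum is 5.

5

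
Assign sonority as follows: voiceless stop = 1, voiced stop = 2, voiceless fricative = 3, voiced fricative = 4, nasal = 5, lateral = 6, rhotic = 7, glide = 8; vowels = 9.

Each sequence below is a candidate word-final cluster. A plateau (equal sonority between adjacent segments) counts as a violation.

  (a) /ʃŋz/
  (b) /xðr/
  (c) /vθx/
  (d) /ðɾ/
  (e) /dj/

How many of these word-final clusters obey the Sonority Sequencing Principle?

(a) sonority 3-5-4: ill-formed.
(b) sonority 3-4-7: ill-formed.
(c) sonority 4-3-3: ill-formed.
(d) sonority 4-7: ill-formed.
(e) sonority 2-8: ill-formed.

0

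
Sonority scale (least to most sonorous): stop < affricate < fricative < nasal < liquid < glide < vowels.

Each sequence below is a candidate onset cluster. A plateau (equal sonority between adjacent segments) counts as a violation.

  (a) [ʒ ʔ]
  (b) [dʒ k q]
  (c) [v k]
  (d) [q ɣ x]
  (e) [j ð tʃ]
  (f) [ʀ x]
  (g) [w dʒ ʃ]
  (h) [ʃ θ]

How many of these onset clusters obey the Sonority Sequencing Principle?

0

(a) [ʒ ʔ]: profile 3-1 — violates.
(b) [dʒ k q]: profile 2-1-1 — violates.
(c) [v k]: profile 3-1 — violates.
(d) [q ɣ x]: profile 1-3-3 — violates.
(e) [j ð tʃ]: profile 6-3-2 — violates.
(f) [ʀ x]: profile 5-3 — violates.
(g) [w dʒ ʃ]: profile 6-2-3 — violates.
(h) [ʃ θ]: profile 3-3 — violates.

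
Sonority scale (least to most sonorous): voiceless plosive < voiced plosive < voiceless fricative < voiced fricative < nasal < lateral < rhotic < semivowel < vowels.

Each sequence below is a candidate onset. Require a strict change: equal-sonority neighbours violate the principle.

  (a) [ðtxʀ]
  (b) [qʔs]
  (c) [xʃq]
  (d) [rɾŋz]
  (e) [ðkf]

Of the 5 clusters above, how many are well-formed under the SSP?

(a) 4-1-3-7 → violates
(b) 1-1-3 → violates
(c) 3-3-1 → violates
(d) 7-7-5-4 → violates
(e) 4-1-3 → violates

0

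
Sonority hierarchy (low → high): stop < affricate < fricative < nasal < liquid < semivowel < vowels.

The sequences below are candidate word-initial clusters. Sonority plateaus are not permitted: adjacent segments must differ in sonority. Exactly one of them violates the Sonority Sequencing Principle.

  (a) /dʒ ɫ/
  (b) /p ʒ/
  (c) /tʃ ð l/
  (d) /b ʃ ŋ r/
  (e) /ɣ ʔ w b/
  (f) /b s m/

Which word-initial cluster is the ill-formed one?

e

(a) sonority 2-5: well-formed.
(b) sonority 1-3: well-formed.
(c) sonority 2-3-5: well-formed.
(d) sonority 1-3-4-5: well-formed.
(e) sonority 3-1-6-1: ill-formed.
(f) sonority 1-3-4: well-formed.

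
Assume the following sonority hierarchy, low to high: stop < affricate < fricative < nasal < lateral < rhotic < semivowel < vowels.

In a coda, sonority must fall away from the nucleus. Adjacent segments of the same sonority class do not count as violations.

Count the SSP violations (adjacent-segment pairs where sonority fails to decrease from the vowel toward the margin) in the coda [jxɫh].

/j/: semivowel = 7.
/x/: fricative = 3.
/ɫ/: lateral = 5.
/h/: fricative = 3.
/j/→/x/: 7→3 (falls) — ok.
/x/→/ɫ/: 3→5 (does not fall) — violation.
/ɫ/→/h/: 5→3 (falls) — ok.

1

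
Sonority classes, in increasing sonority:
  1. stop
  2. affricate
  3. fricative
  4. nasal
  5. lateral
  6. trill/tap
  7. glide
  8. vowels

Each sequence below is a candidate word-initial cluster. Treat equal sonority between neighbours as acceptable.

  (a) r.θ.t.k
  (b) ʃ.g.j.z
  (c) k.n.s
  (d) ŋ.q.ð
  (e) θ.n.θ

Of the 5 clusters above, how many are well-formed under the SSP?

0

(a) r.θ.t.k: profile 6-3-1-1 — violates.
(b) ʃ.g.j.z: profile 3-1-7-3 — violates.
(c) k.n.s: profile 1-4-3 — violates.
(d) ŋ.q.ð: profile 4-1-3 — violates.
(e) θ.n.θ: profile 3-4-3 — violates.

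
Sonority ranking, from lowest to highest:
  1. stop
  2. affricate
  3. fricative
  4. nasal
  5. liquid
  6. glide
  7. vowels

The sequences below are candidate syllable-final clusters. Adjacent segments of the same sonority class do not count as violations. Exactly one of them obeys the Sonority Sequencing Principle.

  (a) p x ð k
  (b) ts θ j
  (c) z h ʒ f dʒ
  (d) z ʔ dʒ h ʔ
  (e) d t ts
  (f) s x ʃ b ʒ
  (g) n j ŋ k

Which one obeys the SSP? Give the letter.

(a) 1-3-3-1 → violates
(b) 2-3-6 → violates
(c) 3-3-3-3-2 → obeys
(d) 3-1-2-3-1 → violates
(e) 1-1-2 → violates
(f) 3-3-3-1-3 → violates
(g) 4-6-4-1 → violates

c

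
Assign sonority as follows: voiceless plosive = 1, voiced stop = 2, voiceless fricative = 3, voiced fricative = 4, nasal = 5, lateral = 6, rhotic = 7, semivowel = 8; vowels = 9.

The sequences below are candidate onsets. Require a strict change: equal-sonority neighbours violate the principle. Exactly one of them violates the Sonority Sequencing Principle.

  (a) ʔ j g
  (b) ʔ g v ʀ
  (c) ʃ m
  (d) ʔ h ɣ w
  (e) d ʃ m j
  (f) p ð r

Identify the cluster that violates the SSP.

a

(a) ʔ j g: profile 1-8-2 — violates.
(b) ʔ g v ʀ: profile 1-2-4-7 — obeys.
(c) ʃ m: profile 3-5 — obeys.
(d) ʔ h ɣ w: profile 1-3-4-8 — obeys.
(e) d ʃ m j: profile 2-3-5-8 — obeys.
(f) p ð r: profile 1-4-7 — obeys.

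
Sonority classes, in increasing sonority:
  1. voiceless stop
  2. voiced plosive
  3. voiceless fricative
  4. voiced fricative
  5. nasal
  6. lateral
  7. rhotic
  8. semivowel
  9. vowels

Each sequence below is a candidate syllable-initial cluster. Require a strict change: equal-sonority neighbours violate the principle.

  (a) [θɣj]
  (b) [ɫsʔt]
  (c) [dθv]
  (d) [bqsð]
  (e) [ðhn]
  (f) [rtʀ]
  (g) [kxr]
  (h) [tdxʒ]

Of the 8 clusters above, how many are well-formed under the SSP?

(a) [θɣj]: profile 3-4-8 — obeys.
(b) [ɫsʔt]: profile 6-3-1-1 — violates.
(c) [dθv]: profile 2-3-4 — obeys.
(d) [bqsð]: profile 2-1-3-4 — violates.
(e) [ðhn]: profile 4-3-5 — violates.
(f) [rtʀ]: profile 7-1-7 — violates.
(g) [kxr]: profile 1-3-7 — obeys.
(h) [tdxʒ]: profile 1-2-3-4 — obeys.

4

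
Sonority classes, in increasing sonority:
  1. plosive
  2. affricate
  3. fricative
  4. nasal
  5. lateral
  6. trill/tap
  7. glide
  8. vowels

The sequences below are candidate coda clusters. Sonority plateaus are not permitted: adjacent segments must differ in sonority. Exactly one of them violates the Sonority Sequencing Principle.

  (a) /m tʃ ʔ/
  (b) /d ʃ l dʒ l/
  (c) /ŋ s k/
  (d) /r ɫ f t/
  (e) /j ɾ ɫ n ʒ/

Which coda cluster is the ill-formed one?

(a) sonority 4-2-1: well-formed.
(b) sonority 1-3-5-2-5: ill-formed.
(c) sonority 4-3-1: well-formed.
(d) sonority 6-5-3-1: well-formed.
(e) sonority 7-6-5-4-3: well-formed.

b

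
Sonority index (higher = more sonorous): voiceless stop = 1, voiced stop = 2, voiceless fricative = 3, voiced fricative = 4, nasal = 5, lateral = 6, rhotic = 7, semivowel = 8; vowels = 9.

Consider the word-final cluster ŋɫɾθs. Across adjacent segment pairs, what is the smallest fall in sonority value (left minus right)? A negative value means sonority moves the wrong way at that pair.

-1

/ŋ/ — nasal, sonority 5.
/ɫ/ — lateral, sonority 6.
/ɾ/ — rhotic, sonority 7.
/θ/ — voiceless fricative, sonority 3.
/s/ — voiceless fricative, sonority 3.
/ŋ/→/ɫ/: change -1.
/ɫ/→/ɾ/: change -1.
/ɾ/→/θ/: change +4.
/θ/→/s/: change +0.
Minimum = -1.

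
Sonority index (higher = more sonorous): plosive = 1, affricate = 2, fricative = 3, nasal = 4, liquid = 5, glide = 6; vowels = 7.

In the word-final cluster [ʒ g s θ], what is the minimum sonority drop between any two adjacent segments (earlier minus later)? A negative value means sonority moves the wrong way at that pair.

/ʒ/ — fricative, sonority 3.
/g/ — plosive, sonority 1.
/s/ — fricative, sonority 3.
/θ/ — fricative, sonority 3.
/ʒ/→/g/: change +2.
/g/→/s/: change -2.
/s/→/θ/: change +0.
Minimum = -2.

-2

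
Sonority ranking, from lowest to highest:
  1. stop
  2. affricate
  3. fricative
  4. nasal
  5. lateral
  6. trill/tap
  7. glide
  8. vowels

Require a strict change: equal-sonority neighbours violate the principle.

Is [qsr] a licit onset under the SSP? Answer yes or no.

/q/ — stop, sonority 1.
/s/ — fricative, sonority 3.
/r/ — trill/tap, sonority 6.
The profile 1-3-6 strictly rises, so the onset satisfies the SSP.

yes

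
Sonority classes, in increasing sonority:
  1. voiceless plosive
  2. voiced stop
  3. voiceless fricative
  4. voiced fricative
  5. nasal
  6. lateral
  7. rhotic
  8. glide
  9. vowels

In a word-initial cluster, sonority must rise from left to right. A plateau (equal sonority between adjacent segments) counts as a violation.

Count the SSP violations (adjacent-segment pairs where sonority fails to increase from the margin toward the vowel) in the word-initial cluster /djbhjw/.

/d/ is a voiced stop (sonority 2).
/j/ is a glide (sonority 8).
/b/ is a voiced stop (sonority 2).
/h/ is a voiceless fricative (sonority 3).
/j/ is a glide (sonority 8).
/w/ is a glide (sonority 8).
/d/→/j/: 2→8 (rises) — ok.
/j/→/b/: 8→2 (does not rise) — violation.
/b/→/h/: 2→3 (rises) — ok.
/h/→/j/: 3→8 (rises) — ok.
/j/→/w/: 8→8 (plateau) — violation.

2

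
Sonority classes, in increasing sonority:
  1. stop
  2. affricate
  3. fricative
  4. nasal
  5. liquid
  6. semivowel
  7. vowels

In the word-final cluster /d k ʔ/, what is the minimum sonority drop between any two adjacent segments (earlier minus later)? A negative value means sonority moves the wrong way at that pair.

/d/ — stop, sonority 1.
/k/ — stop, sonority 1.
/ʔ/ — stop, sonority 1.
/d/→/k/: change +0.
/k/→/ʔ/: change +0.
Minimum = 0.

0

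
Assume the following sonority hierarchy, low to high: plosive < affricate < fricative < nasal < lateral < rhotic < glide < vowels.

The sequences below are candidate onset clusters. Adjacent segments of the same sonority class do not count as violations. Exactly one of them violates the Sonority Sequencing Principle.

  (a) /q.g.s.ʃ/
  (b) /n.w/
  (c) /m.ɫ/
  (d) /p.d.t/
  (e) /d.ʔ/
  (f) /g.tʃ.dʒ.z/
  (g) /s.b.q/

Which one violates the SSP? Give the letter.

g

(a) /q.g.s.ʃ/: profile 1-1-3-3 — obeys.
(b) /n.w/: profile 4-7 — obeys.
(c) /m.ɫ/: profile 4-5 — obeys.
(d) /p.d.t/: profile 1-1-1 — obeys.
(e) /d.ʔ/: profile 1-1 — obeys.
(f) /g.tʃ.dʒ.z/: profile 1-2-2-3 — obeys.
(g) /s.b.q/: profile 3-1-1 — violates.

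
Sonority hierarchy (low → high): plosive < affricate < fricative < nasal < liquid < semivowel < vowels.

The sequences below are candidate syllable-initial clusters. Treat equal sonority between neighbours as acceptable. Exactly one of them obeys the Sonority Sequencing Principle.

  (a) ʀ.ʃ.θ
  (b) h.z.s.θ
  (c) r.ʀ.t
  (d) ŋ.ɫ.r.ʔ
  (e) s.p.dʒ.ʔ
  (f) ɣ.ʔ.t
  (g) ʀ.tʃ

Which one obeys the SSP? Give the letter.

(a) 5-3-3 → violates
(b) 3-3-3-3 → obeys
(c) 5-5-1 → violates
(d) 4-5-5-1 → violates
(e) 3-1-2-1 → violates
(f) 3-1-1 → violates
(g) 5-2 → violates

b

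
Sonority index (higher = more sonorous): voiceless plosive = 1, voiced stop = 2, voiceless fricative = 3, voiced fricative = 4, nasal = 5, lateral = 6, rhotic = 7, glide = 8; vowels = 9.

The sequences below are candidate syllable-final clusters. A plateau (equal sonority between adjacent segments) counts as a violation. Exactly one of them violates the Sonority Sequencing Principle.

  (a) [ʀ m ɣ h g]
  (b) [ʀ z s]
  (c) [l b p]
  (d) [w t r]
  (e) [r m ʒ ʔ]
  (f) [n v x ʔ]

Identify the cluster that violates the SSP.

(a) sonority 7-5-4-3-2: well-formed.
(b) sonority 7-4-3: well-formed.
(c) sonority 6-2-1: well-formed.
(d) sonority 8-1-7: ill-formed.
(e) sonority 7-5-4-1: well-formed.
(f) sonority 5-4-3-1: well-formed.

d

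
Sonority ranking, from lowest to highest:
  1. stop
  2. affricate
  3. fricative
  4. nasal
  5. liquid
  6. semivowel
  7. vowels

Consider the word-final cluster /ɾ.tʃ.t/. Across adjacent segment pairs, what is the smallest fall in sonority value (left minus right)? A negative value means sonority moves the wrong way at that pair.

1

/ɾ/: liquid = 5.
/tʃ/: affricate = 2.
/t/: stop = 1.
/ɾ/→/tʃ/: change +3.
/tʃ/→/t/: change +1.
Minimum = 1.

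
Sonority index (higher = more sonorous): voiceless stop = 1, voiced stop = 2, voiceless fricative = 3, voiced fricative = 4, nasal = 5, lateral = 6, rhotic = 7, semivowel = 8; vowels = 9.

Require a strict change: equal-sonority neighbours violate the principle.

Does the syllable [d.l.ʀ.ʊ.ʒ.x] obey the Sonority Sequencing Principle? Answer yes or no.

yes

Onset: /d/ is a voiced stop (sonority 2), /l/ is a lateral (sonority 6), /ʀ/ is a rhotic (sonority 7); then the nucleus /ʊ/ (sonority 9).
Onset profile 2-6-7-9 — rises to the nucleus.
Coda: /ʒ/ is a voiced fricative (sonority 4), /x/ is a voiceless fricative (sonority 3).
Coda profile 9-4-3 — falls from the nucleus.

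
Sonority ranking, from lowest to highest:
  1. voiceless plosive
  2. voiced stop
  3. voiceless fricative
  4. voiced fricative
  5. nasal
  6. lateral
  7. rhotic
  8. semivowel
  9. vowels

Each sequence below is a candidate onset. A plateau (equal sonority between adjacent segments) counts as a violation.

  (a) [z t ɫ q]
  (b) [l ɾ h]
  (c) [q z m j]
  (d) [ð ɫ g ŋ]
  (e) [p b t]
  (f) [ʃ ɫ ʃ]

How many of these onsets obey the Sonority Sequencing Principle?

1

(a) [z t ɫ q]: profile 4-1-6-1 — violates.
(b) [l ɾ h]: profile 6-7-3 — violates.
(c) [q z m j]: profile 1-4-5-8 — obeys.
(d) [ð ɫ g ŋ]: profile 4-6-2-5 — violates.
(e) [p b t]: profile 1-2-1 — violates.
(f) [ʃ ɫ ʃ]: profile 3-6-3 — violates.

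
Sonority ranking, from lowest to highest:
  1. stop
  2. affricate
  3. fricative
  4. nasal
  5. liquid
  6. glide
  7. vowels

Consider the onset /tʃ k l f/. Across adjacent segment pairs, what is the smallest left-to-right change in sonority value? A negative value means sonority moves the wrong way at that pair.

/tʃ/ is an affricate (sonority 2).
/k/ is a stop (sonority 1).
/l/ is a liquid (sonority 5).
/f/ is a fricative (sonority 3).
/tʃ/→/k/: change -1.
/k/→/l/: change +4.
/l/→/f/: change -2.
Minimum = -2.

-2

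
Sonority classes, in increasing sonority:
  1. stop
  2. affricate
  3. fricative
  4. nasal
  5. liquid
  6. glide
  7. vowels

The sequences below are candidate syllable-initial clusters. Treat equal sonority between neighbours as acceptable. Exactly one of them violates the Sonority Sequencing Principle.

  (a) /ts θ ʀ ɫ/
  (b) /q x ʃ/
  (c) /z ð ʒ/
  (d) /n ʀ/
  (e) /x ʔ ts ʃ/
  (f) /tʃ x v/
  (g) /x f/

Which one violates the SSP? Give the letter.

(a) /ts θ ʀ ɫ/: profile 2-3-5-5 — obeys.
(b) /q x ʃ/: profile 1-3-3 — obeys.
(c) /z ð ʒ/: profile 3-3-3 — obeys.
(d) /n ʀ/: profile 4-5 — obeys.
(e) /x ʔ ts ʃ/: profile 3-1-2-3 — violates.
(f) /tʃ x v/: profile 2-3-3 — obeys.
(g) /x f/: profile 3-3 — obeys.

e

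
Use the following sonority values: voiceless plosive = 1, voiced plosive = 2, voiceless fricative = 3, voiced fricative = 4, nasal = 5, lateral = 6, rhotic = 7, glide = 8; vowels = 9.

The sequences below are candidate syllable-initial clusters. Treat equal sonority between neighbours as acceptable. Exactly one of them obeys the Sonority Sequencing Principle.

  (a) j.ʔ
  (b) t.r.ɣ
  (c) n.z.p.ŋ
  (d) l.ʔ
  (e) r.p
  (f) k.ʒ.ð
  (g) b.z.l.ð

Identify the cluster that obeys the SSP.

f

(a) sonority 8-1: ill-formed.
(b) sonority 1-7-4: ill-formed.
(c) sonority 5-4-1-5: ill-formed.
(d) sonority 6-1: ill-formed.
(e) sonority 7-1: ill-formed.
(f) sonority 1-4-4: well-formed.
(g) sonority 2-4-6-4: ill-formed.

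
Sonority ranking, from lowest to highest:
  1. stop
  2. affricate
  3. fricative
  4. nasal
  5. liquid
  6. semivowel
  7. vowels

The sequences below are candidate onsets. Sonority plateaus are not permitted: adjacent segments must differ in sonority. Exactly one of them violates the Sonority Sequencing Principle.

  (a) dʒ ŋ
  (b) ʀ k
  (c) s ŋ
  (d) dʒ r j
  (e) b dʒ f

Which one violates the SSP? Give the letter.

(a) sonority 2-4: well-formed.
(b) sonority 5-1: ill-formed.
(c) sonority 3-4: well-formed.
(d) sonority 2-5-6: well-formed.
(e) sonority 1-2-3: well-formed.

b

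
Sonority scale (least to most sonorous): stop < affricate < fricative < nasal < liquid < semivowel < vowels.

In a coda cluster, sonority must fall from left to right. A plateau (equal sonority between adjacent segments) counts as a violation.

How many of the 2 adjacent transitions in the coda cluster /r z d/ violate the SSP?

/r/ — liquid, sonority 5.
/z/ — fricative, sonority 3.
/d/ — stop, sonority 1.
/r/→/z/: 5→3 (falls) — ok.
/z/→/d/: 3→1 (falls) — ok.

0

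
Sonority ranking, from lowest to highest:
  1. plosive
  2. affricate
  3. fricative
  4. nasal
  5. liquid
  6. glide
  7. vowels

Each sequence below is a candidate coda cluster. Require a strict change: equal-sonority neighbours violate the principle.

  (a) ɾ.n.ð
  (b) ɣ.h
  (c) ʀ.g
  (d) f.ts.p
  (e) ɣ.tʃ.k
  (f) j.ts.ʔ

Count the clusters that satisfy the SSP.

(a) ɾ.n.ð: profile 5-4-3 — obeys.
(b) ɣ.h: profile 3-3 — violates.
(c) ʀ.g: profile 5-1 — obeys.
(d) f.ts.p: profile 3-2-1 — obeys.
(e) ɣ.tʃ.k: profile 3-2-1 — obeys.
(f) j.ts.ʔ: profile 6-2-1 — obeys.

5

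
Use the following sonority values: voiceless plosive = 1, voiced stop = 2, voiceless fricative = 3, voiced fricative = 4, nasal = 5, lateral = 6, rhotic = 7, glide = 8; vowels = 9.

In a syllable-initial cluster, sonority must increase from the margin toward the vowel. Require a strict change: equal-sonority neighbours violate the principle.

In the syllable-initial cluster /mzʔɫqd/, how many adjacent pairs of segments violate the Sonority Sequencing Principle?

/m/ is a nasal (sonority 5).
/z/ is a voiced fricative (sonority 4).
/ʔ/ is a voiceless plosive (sonority 1).
/ɫ/ is a lateral (sonority 6).
/q/ is a voiceless plosive (sonority 1).
/d/ is a voiced stop (sonority 2).
/m/→/z/: 5→4 (does not rise) — violation.
/z/→/ʔ/: 4→1 (does not rise) — violation.
/ʔ/→/ɫ/: 1→6 (rises) — ok.
/ɫ/→/q/: 6→1 (does not rise) — violation.
/q/→/d/: 1→2 (rises) — ok.

3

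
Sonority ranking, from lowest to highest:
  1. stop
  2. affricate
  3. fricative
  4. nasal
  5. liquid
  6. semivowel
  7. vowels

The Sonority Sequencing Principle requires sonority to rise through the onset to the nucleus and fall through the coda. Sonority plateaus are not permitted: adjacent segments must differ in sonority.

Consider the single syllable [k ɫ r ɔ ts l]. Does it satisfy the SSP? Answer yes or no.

Onset: /k/ is a stop (sonority 1), /ɫ/ is a liquid (sonority 5), /r/ is a liquid (sonority 5); then the nucleus /ɔ/ (sonority 7).
Onset profile 1-5-5-7 — does not strictly rise throughout.
Coda: /ts/ is an affricate (sonority 2), /l/ is a liquid (sonority 5).
Coda profile 7-2-5 — does not strictly fall throughout.

no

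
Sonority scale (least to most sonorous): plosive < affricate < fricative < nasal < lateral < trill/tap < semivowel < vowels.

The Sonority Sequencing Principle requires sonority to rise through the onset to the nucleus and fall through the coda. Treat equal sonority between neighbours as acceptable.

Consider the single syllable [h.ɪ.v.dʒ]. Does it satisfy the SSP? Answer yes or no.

yes

Onset: /h/ is a fricative (sonority 3); then the nucleus /ɪ/ (sonority 8).
Onset profile 3-8 — rises to the nucleus.
Coda: /v/ is a fricative (sonority 3), /dʒ/ is an affricate (sonority 2).
Coda profile 8-3-2 — falls from the nucleus.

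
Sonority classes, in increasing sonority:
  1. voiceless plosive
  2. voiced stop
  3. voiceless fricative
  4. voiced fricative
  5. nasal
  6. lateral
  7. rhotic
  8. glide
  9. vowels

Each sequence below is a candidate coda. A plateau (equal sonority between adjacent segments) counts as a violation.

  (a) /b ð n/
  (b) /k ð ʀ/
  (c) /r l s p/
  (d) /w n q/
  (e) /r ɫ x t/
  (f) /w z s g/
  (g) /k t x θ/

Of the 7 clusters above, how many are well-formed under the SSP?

4

(a) sonority 2-4-5: ill-formed.
(b) sonority 1-4-7: ill-formed.
(c) sonority 7-6-3-1: well-formed.
(d) sonority 8-5-1: well-formed.
(e) sonority 7-6-3-1: well-formed.
(f) sonority 8-4-3-2: well-formed.
(g) sonority 1-1-3-3: ill-formed.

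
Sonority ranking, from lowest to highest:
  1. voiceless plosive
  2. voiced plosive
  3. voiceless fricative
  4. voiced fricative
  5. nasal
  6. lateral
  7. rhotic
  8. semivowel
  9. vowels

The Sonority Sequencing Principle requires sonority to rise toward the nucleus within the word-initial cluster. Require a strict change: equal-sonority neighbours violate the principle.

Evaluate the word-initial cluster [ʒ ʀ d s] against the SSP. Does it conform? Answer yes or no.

no

/ʒ/ is a voiced fricative (sonority 4).
/ʀ/ is a rhotic (sonority 7).
/d/ is a voiced plosive (sonority 2).
/s/ is a voiceless fricative (sonority 3).
The profile is 4-7-2-3. Between /ʀ/ (7) and /d/ (2) sonority does not rise, so the cluster violates the SSP.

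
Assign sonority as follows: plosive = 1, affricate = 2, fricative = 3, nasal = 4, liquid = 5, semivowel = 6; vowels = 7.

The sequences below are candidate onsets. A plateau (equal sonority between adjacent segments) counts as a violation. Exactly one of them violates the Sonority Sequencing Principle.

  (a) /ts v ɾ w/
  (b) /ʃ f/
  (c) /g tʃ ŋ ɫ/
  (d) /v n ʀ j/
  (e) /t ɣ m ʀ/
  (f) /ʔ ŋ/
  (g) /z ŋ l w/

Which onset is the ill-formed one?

b

(a) 2-3-5-6 → obeys
(b) 3-3 → violates
(c) 1-2-4-5 → obeys
(d) 3-4-5-6 → obeys
(e) 1-3-4-5 → obeys
(f) 1-4 → obeys
(g) 3-4-5-6 → obeys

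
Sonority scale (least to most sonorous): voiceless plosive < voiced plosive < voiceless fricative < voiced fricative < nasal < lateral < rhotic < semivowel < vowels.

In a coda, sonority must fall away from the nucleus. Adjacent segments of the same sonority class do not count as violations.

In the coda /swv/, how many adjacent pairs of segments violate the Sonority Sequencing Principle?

1

/s/ — voiceless fricative, sonority 3.
/w/ — semivowel, sonority 8.
/v/ — voiced fricative, sonority 4.
/s/→/w/: 3→8 (does not fall) — violation.
/w/→/v/: 8→4 (falls) — ok.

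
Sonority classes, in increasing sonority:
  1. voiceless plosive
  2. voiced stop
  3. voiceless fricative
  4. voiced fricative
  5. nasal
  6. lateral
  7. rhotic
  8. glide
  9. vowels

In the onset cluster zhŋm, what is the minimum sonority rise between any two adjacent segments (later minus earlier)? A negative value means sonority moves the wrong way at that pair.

-1

/z/ — voiced fricative, sonority 4.
/h/ — voiceless fricative, sonority 3.
/ŋ/ — nasal, sonority 5.
/m/ — nasal, sonority 5.
/z/→/h/: change -1.
/h/→/ŋ/: change +2.
/ŋ/→/m/: change +0.
Minimum = -1.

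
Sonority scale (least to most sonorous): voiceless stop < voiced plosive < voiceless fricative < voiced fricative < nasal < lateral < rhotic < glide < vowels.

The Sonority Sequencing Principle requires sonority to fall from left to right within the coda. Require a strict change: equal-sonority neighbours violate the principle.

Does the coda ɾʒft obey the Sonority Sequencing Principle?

yes

/ɾ/ is a rhotic (sonority 7).
/ʒ/ is a voiced fricative (sonority 4).
/f/ is a voiceless fricative (sonority 3).
/t/ is a voiceless stop (sonority 1).
The profile 7-4-3-1 strictly falls, so the coda satisfies the SSP.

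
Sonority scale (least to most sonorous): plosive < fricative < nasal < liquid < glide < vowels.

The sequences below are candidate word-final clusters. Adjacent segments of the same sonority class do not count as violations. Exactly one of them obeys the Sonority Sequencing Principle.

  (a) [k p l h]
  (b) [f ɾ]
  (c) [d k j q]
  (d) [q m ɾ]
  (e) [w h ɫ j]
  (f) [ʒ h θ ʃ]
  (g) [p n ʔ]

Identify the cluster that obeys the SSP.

f

(a) [k p l h]: profile 1-1-4-2 — violates.
(b) [f ɾ]: profile 2-4 — violates.
(c) [d k j q]: profile 1-1-5-1 — violates.
(d) [q m ɾ]: profile 1-3-4 — violates.
(e) [w h ɫ j]: profile 5-2-4-5 — violates.
(f) [ʒ h θ ʃ]: profile 2-2-2-2 — obeys.
(g) [p n ʔ]: profile 1-3-1 — violates.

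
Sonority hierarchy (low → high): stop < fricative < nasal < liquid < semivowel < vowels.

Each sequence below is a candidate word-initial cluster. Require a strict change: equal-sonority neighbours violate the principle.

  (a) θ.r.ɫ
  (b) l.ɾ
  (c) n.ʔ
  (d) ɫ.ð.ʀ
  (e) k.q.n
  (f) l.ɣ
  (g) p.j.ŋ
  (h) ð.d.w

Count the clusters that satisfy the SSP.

0

(a) sonority 2-4-4: ill-formed.
(b) sonority 4-4: ill-formed.
(c) sonority 3-1: ill-formed.
(d) sonority 4-2-4: ill-formed.
(e) sonority 1-1-3: ill-formed.
(f) sonority 4-2: ill-formed.
(g) sonority 1-5-3: ill-formed.
(h) sonority 2-1-5: ill-formed.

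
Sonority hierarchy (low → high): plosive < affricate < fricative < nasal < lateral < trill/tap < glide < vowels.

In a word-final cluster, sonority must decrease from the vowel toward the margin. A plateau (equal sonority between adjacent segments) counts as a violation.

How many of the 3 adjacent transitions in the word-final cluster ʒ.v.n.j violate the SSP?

3

/ʒ/ is a fricative (sonority 3).
/v/ is a fricative (sonority 3).
/n/ is a nasal (sonority 4).
/j/ is a glide (sonority 7).
/ʒ/→/v/: 3→3 (plateau) — violation.
/v/→/n/: 3→4 (does not fall) — violation.
/n/→/j/: 4→7 (does not fall) — violation.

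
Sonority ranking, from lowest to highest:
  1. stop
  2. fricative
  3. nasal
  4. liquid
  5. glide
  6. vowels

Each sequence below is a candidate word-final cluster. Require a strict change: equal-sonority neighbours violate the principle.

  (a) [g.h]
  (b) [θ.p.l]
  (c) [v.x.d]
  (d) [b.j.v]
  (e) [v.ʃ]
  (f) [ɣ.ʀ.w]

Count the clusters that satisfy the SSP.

(a) 1-2 → violates
(b) 2-1-4 → violates
(c) 2-2-1 → violates
(d) 1-5-2 → violates
(e) 2-2 → violates
(f) 2-4-5 → violates

0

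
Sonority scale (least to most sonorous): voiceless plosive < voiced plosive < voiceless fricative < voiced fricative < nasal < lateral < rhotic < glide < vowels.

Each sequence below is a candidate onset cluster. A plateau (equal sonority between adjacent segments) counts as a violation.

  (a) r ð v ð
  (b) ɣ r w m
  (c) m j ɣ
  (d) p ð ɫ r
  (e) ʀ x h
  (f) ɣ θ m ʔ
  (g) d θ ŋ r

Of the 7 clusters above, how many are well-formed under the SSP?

2

(a) 7-4-4-4 → violates
(b) 4-7-8-5 → violates
(c) 5-8-4 → violates
(d) 1-4-6-7 → obeys
(e) 7-3-3 → violates
(f) 4-3-5-1 → violates
(g) 2-3-5-7 → obeys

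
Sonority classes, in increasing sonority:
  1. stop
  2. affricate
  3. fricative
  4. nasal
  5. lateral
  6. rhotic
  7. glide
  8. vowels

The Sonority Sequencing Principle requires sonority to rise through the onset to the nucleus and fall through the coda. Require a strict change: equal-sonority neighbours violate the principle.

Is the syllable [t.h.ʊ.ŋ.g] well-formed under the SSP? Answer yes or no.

yes

Onset: /t/ is a stop (sonority 1), /h/ is a fricative (sonority 3); then the nucleus /ʊ/ (sonority 8).
Onset profile 1-3-8 — rises to the nucleus.
Coda: /ŋ/ is a nasal (sonority 4), /g/ is a stop (sonority 1).
Coda profile 8-4-1 — falls from the nucleus.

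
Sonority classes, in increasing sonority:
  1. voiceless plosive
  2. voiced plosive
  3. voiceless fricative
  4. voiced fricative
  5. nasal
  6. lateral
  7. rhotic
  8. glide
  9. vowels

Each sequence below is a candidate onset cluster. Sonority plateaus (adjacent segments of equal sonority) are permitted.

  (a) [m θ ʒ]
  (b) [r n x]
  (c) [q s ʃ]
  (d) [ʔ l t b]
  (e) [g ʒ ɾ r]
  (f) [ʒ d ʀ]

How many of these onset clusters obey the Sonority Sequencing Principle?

(a) sonority 5-3-4: ill-formed.
(b) sonority 7-5-3: ill-formed.
(c) sonority 1-3-3: well-formed.
(d) sonority 1-6-1-2: ill-formed.
(e) sonority 2-4-7-7: well-formed.
(f) sonority 4-2-7: ill-formed.

2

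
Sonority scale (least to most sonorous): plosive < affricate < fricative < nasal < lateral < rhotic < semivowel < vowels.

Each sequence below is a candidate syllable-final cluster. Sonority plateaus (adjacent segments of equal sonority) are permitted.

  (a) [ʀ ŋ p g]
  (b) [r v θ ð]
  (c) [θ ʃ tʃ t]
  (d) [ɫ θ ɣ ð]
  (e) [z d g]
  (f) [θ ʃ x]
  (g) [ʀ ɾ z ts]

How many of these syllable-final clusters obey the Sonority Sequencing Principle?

(a) sonority 6-4-1-1: well-formed.
(b) sonority 6-3-3-3: well-formed.
(c) sonority 3-3-2-1: well-formed.
(d) sonority 5-3-3-3: well-formed.
(e) sonority 3-1-1: well-formed.
(f) sonority 3-3-3: well-formed.
(g) sonority 6-6-3-2: well-formed.

7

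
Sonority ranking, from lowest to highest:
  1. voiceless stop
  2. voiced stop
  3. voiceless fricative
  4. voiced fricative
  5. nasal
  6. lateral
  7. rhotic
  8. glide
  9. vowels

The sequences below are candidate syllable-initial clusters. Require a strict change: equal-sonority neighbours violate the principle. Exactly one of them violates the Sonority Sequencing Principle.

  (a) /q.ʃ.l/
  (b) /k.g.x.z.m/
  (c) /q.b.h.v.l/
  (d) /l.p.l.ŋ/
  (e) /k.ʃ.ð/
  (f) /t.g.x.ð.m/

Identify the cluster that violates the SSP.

d

(a) /q.ʃ.l/: profile 1-3-6 — obeys.
(b) /k.g.x.z.m/: profile 1-2-3-4-5 — obeys.
(c) /q.b.h.v.l/: profile 1-2-3-4-6 — obeys.
(d) /l.p.l.ŋ/: profile 6-1-6-5 — violates.
(e) /k.ʃ.ð/: profile 1-3-4 — obeys.
(f) /t.g.x.ð.m/: profile 1-2-3-4-5 — obeys.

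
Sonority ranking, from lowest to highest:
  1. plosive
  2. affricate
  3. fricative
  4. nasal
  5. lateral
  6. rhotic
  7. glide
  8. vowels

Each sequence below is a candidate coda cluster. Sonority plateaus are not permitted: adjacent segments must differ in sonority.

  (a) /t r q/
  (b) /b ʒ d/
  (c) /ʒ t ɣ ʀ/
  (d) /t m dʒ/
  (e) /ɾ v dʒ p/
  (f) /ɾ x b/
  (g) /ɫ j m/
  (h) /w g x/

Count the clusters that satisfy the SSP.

2

(a) sonority 1-6-1: ill-formed.
(b) sonority 1-3-1: ill-formed.
(c) sonority 3-1-3-6: ill-formed.
(d) sonority 1-4-2: ill-formed.
(e) sonority 6-3-2-1: well-formed.
(f) sonority 6-3-1: well-formed.
(g) sonority 5-7-4: ill-formed.
(h) sonority 7-1-3: ill-formed.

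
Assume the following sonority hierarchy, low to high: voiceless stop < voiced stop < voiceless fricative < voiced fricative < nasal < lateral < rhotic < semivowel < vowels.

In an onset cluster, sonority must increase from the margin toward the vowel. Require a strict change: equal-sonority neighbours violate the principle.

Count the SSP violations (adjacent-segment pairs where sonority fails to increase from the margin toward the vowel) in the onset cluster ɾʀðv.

/ɾ/ is a rhotic (sonority 7).
/ʀ/ is a rhotic (sonority 7).
/ð/ is a voiced fricative (sonority 4).
/v/ is a voiced fricative (sonority 4).
/ɾ/→/ʀ/: 7→7 (plateau) — violation.
/ʀ/→/ð/: 7→4 (does not rise) — violation.
/ð/→/v/: 4→4 (plateau) — violation.

3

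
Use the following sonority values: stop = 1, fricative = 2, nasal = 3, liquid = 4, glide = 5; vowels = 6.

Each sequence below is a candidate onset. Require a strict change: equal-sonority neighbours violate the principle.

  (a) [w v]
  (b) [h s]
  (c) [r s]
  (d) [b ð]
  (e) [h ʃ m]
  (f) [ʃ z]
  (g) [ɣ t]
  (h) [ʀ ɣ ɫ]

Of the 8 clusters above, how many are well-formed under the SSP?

(a) sonority 5-2: ill-formed.
(b) sonority 2-2: ill-formed.
(c) sonority 4-2: ill-formed.
(d) sonority 1-2: well-formed.
(e) sonority 2-2-3: ill-formed.
(f) sonority 2-2: ill-formed.
(g) sonority 2-1: ill-formed.
(h) sonority 4-2-4: ill-formed.

1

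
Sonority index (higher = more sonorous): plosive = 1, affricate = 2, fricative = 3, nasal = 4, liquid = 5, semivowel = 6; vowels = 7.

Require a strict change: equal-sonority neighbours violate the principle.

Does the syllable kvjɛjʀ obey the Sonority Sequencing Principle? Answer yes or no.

Onset: /k/ is a plosive (sonority 1), /v/ is a fricative (sonority 3), /j/ is a semivowel (sonority 6); then the nucleus /ɛ/ (sonority 7).
Onset profile 1-3-6-7 — rises to the nucleus.
Coda: /j/ is a semivowel (sonority 6), /ʀ/ is a liquid (sonority 5).
Coda profile 7-6-5 — falls from the nucleus.

yes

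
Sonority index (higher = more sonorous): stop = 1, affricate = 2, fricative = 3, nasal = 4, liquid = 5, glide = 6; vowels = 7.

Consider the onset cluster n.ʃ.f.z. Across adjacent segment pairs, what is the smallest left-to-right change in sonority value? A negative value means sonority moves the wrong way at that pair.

/n/ — nasal, sonority 4.
/ʃ/ — fricative, sonority 3.
/f/ — fricative, sonority 3.
/z/ — fricative, sonority 3.
/n/→/ʃ/: change -1.
/ʃ/→/f/: change +0.
/f/→/z/: change +0.
Minimum = -1.

-1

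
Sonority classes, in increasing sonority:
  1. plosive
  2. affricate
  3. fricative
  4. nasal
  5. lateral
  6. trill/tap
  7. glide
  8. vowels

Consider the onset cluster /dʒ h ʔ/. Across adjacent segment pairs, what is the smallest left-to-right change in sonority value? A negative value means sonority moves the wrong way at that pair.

/dʒ/ is an affricate (sonority 2).
/h/ is a fricative (sonority 3).
/ʔ/ is a plosive (sonority 1).
/dʒ/→/h/: change +1.
/h/→/ʔ/: change -2.
Minimum = -2.

-2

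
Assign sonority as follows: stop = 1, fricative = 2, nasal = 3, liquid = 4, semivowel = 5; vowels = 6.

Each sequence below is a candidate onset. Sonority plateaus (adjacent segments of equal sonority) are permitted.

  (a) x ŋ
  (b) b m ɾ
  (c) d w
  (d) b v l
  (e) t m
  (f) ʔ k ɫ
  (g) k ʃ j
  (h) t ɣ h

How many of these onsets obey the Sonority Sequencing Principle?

(a) x ŋ: profile 2-3 — obeys.
(b) b m ɾ: profile 1-3-4 — obeys.
(c) d w: profile 1-5 — obeys.
(d) b v l: profile 1-2-4 — obeys.
(e) t m: profile 1-3 — obeys.
(f) ʔ k ɫ: profile 1-1-4 — obeys.
(g) k ʃ j: profile 1-2-5 — obeys.
(h) t ɣ h: profile 1-2-2 — obeys.

8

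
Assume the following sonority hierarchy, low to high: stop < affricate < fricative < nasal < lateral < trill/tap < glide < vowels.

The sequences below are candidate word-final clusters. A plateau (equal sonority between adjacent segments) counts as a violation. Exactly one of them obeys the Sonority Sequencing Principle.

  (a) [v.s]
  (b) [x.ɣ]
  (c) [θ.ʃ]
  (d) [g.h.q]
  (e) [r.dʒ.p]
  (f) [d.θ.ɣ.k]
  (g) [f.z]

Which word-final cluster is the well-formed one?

(a) [v.s]: profile 3-3 — violates.
(b) [x.ɣ]: profile 3-3 — violates.
(c) [θ.ʃ]: profile 3-3 — violates.
(d) [g.h.q]: profile 1-3-1 — violates.
(e) [r.dʒ.p]: profile 6-2-1 — obeys.
(f) [d.θ.ɣ.k]: profile 1-3-3-1 — violates.
(g) [f.z]: profile 3-3 — violates.

e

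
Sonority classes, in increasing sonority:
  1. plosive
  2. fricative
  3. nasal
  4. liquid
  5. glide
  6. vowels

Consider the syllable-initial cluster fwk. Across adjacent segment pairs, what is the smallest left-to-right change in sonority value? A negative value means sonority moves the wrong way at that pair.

/f/ — fricative, sonority 2.
/w/ — glide, sonority 5.
/k/ — plosive, sonority 1.
/f/→/w/: change +3.
/w/→/k/: change -4.
Minimum = -4.

-4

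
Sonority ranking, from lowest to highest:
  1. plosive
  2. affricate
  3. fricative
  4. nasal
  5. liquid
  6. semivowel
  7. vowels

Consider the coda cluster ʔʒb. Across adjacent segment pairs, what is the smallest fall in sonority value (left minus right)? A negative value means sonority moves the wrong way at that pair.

/ʔ/: plosive = 1.
/ʒ/: fricative = 3.
/b/: plosive = 1.
/ʔ/→/ʒ/: change -2.
/ʒ/→/b/: change +2.
Minimum = -2.

-2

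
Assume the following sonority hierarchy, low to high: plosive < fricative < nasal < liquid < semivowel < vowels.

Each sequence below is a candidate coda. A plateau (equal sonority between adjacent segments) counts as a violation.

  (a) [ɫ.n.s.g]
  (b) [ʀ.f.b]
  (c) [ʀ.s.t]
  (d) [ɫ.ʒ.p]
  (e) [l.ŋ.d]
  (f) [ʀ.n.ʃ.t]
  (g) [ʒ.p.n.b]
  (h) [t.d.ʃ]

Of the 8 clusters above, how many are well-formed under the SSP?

(a) 4-3-2-1 → obeys
(b) 4-2-1 → obeys
(c) 4-2-1 → obeys
(d) 4-2-1 → obeys
(e) 4-3-1 → obeys
(f) 4-3-2-1 → obeys
(g) 2-1-3-1 → violates
(h) 1-1-2 → violates

6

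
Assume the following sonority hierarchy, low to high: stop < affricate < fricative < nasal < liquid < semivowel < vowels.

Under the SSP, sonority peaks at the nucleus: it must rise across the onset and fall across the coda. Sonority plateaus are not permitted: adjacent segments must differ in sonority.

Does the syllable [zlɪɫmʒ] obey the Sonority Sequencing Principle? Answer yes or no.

Onset: /z/ is a fricative (sonority 3), /l/ is a liquid (sonority 5); then the nucleus /ɪ/ (sonority 7).
Onset profile 3-5-7 — rises to the nucleus.
Coda: /ɫ/ is a liquid (sonority 5), /m/ is a nasal (sonority 4), /ʒ/ is a fricative (sonority 3).
Coda profile 7-5-4-3 — falls from the nucleus.

yes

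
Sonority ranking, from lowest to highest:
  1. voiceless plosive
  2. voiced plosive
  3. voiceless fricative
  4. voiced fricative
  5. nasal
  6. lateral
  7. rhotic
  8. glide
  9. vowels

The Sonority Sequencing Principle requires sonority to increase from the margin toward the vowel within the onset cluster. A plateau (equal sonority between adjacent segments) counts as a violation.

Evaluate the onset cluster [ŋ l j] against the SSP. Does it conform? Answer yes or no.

/ŋ/: nasal = 5.
/l/: lateral = 6.
/j/: glide = 8.
The profile 5-6-8 strictly rises, so the onset cluster satisfies the SSP.

yes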